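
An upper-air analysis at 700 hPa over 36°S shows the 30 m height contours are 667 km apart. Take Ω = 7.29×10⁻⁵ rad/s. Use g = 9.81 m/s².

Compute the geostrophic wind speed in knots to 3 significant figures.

Coriolis parameter at 36°S:
f = 2Ω sin φ = 2 × 7.29×10⁻⁵ × sin 36° = 8.57×10⁻⁵ s⁻¹
Height gradient: |∂Z/∂n| = 30 m / 667000 m = 4.50×10⁻⁵
On a pressure surface, geostrophic balance gives V_g = (g/f)|∂Z/∂n|:
V_g = 9.81 × 4.50×10⁻⁵ / 8.57×10⁻⁵ = 5.15 m/s
Converting: 5.15 m/s × 1.944 = 10.0 knots

10.0 knots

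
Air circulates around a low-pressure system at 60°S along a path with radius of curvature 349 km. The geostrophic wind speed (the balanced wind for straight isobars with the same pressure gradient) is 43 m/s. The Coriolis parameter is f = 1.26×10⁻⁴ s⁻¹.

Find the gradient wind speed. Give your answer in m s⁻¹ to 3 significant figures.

Around a low, centrifugal force acts outward with Coriolis, so pressure-gradient force balances both:
(1/ρ)|∂P/∂n| = fV + V²/R  →  V² + fR·V − fR·V_g = 0
With fR = 1.26×10⁻⁴ × 349×10³ m = 44.0 m/s:
V = [−fR + √((fR)² + 4 fR V_g)]/2 = [−44.0 + √(44.0² + 4×44.0×43)]/2 = 26.7 m/s
Subgeostrophic (V < V_g = 43 m/s), as expected around a low.

26.7 m s⁻¹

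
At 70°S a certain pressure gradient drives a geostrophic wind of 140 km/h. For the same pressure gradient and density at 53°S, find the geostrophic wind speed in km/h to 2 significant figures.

With the same pressure gradient and density, V_g ∝ 1/f ∝ 1/sin φ.
V₂ = V₁ · sin φ₁ / sin φ₂ = 140 × sin 70° / sin 53°
V₂ = 140 × 0.9397/0.7986 = 160 km/h

160 km/h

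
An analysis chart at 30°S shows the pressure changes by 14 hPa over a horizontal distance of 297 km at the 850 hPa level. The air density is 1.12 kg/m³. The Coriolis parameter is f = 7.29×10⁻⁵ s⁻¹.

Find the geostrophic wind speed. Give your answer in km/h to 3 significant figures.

208 km/h

Pressure gradient: |∂P/∂n| = 1400 Pa / 297000 m = 4.71×10⁻³ Pa/m
Geostrophic balance (pressure-gradient force = Coriolis force):
V_g = (1/(fρ)) |∂P/∂n| = 4.71×10⁻³ / (7.29×10⁻⁵ × 1.12) = 57.7 m/s
Converting: 57.7 m/s × 3.6 = 208 km/h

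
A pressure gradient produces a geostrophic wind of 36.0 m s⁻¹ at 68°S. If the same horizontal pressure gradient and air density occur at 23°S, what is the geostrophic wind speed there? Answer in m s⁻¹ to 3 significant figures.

85.4 m s⁻¹

With the same pressure gradient and density, V_g ∝ 1/f ∝ 1/sin φ.
V₂ = V₁ · sin φ₁ / sin φ₂ = 36.0 × sin 68° / sin 23°
V₂ = 36.0 × 0.9272/0.3907 = 85.4 m s⁻¹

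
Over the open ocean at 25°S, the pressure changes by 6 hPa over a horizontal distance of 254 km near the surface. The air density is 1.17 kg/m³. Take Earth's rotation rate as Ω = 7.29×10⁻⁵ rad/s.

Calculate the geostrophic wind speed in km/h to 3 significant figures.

Coriolis parameter at 25°S:
f = 2Ω sin φ = 2 × 7.29×10⁻⁵ × sin 25° = 6.16×10⁻⁵ s⁻¹
Pressure gradient: |∂P/∂n| = 600 Pa / 254000 m = 2.36×10⁻³ Pa/m
Geostrophic balance (pressure-gradient force = Coriolis force):
V_g = (1/(fρ)) |∂P/∂n| = 2.36×10⁻³ / (6.16×10⁻⁵ × 1.17) = 32.8 m/s
Converting: 32.8 m/s × 3.6 = 118 km/h

118 km/h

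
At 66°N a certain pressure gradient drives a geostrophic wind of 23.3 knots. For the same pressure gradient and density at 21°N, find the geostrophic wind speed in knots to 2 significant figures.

With the same pressure gradient and density, V_g ∝ 1/f ∝ 1/sin φ.
V₂ = V₁ · sin φ₁ / sin φ₂ = 23.3 × sin 66° / sin 21°
V₂ = 23.3 × 0.9135/0.3584 = 59 knots

59 knots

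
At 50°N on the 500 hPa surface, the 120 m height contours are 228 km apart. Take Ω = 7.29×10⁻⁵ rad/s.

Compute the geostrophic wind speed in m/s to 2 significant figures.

Coriolis parameter at 50°N:
f = 2Ω sin φ = 2 × 7.29×10⁻⁵ × sin 50° = 1.12×10⁻⁴ s⁻¹
Height gradient: |∂Z/∂n| = 120 m / 228000 m = 5.26×10⁻⁴
On a pressure surface, geostrophic balance gives V_g = (g/f)|∂Z/∂n|:
V_g = 9.81 × 5.26×10⁻⁴ / 1.12×10⁻⁴ = 46.2 m/s

46 m/s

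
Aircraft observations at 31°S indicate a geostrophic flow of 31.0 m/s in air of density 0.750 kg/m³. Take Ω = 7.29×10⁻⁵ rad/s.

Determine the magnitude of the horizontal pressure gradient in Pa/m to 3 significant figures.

Coriolis parameter at 31°S:
f = 2Ω sin φ = 2 × 7.29×10⁻⁵ × sin 31° = 7.51×10⁻⁵ s⁻¹
Geostrophic balance rearranged: |∂P/∂n| = f ρ V_g
|∂P/∂n| = 7.51×10⁻⁵ × 0.750 × 31.0 = 1.75×10⁻³ Pa/m

1.75×10⁻³ Pa/m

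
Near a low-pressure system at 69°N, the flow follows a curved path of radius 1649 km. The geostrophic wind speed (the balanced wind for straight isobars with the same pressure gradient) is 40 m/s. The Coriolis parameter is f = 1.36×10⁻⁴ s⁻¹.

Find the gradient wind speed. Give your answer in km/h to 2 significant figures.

120 km/h

Around a low, centrifugal force acts outward with Coriolis, so pressure-gradient force balances both:
(1/ρ)|∂P/∂n| = fV + V²/R  →  V² + fR·V − fR·V_g = 0
With fR = 1.36×10⁻⁴ × 1649×10³ m = 224 m/s:
V = [−fR + √((fR)² + 4 fR V_g)]/2 = [−224 + √(224² + 4×224×40)]/2 = 34.6 m/s
Subgeostrophic (V < V_g = 40 m/s), as expected around a low.
Converting: 34.6 m/s × 3.6 = 120 km/h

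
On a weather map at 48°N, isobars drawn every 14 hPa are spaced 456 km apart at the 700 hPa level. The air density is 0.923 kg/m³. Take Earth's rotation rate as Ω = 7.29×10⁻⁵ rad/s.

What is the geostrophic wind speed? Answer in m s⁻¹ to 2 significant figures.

Coriolis parameter at 48°N:
f = 2Ω sin φ = 2 × 7.29×10⁻⁵ × sin 48° = 1.08×10⁻⁴ s⁻¹
Pressure gradient: |∂P/∂n| = 1400 Pa / 456000 m = 3.07×10⁻³ Pa/m
Geostrophic balance (pressure-gradient force = Coriolis force):
V_g = (1/(fρ)) |∂P/∂n| = 3.07×10⁻³ / (1.08×10⁻⁴ × 0.923) = 30.7 m/s

31 m s⁻¹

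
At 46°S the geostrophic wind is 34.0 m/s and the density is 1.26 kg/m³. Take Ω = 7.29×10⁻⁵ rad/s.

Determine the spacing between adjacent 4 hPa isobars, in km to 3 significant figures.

89.0 km

Coriolis parameter at 46°S:
f = 2Ω sin φ = 2 × 7.29×10⁻⁵ × sin 46° = 1.05×10⁻⁴ s⁻¹
Geostrophic balance rearranged: |∂P/∂n| = f ρ V_g
|∂P/∂n| = 1.05×10⁻⁴ × 1.26 × 34.0 = 4.49×10⁻³ Pa/m
Isobar spacing: Δn = ΔP/|∂P/∂n| = 400 Pa / 4.49×10⁻³ Pa/m = 89026 m ≈ 89.0 km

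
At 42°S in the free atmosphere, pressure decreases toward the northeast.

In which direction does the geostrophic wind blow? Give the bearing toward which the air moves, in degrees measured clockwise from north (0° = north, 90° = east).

315°

The pressure-gradient force points toward the northeast (bearing 045°).
Geostrophic balance: in the Southern Hemisphere the Coriolis force deflects motion to the left, so the geostrophic wind blows 90° to the left of the pressure-gradient force (low pressure on the right).
Rotating 045° by 90° counterclockwise gives 315° — the wind blows toward the northwest.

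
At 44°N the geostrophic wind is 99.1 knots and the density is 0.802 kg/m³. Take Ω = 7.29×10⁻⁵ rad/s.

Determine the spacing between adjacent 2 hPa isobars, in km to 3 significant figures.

Coriolis parameter at 44°N:
f = 2Ω sin φ = 2 × 7.29×10⁻⁵ × sin 44° = 1.01×10⁻⁴ s⁻¹
Wind speed in SI: 99.1 knots = 51.0 m/s
Geostrophic balance rearranged: |∂P/∂n| = f ρ V_g
|∂P/∂n| = 1.01×10⁻⁴ × 0.802 × 51.0 = 4.14×10⁻³ Pa/m
Isobar spacing: Δn = ΔP/|∂P/∂n| = 200 Pa / 4.14×10⁻³ Pa/m = 48296 m ≈ 48.3 km

48.3 km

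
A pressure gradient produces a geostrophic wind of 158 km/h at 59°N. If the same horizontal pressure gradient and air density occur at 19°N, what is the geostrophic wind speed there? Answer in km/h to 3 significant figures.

416 km/h

With the same pressure gradient and density, V_g ∝ 1/f ∝ 1/sin φ.
V₂ = V₁ · sin φ₁ / sin φ₂ = 158 × sin 59° / sin 19°
V₂ = 158 × 0.8572/0.3256 = 416 km/h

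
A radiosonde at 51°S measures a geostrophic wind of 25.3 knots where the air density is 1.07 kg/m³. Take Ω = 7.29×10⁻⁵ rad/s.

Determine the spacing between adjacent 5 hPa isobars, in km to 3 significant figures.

Coriolis parameter at 51°S:
f = 2Ω sin φ = 2 × 7.29×10⁻⁵ × sin 51° = 1.13×10⁻⁴ s⁻¹
Wind speed in SI: 25.3 knots = 13.0 m/s
Geostrophic balance rearranged: |∂P/∂n| = f ρ V_g
|∂P/∂n| = 1.13×10⁻⁴ × 1.07 × 13.0 = 1.58×10⁻³ Pa/m
Isobar spacing: Δn = ΔP/|∂P/∂n| = 500 Pa / 1.58×10⁻³ Pa/m = 316860 m ≈ 317 km

317 km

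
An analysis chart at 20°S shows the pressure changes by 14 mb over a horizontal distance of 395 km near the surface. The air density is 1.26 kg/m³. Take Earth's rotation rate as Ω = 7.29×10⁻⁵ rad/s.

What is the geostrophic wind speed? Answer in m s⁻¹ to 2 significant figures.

Coriolis parameter at 20°S:
f = 2Ω sin φ = 2 × 7.29×10⁻⁵ × sin 20° = 4.99×10⁻⁵ s⁻¹
Pressure gradient: |∂P/∂n| = 1400 Pa / 395000 m = 3.54×10⁻³ Pa/m
Geostrophic balance (pressure-gradient force = Coriolis force):
V_g = (1/(fρ)) |∂P/∂n| = 3.54×10⁻³ / (4.99×10⁻⁵ × 1.26) = 56.4 m/s

56 m s⁻¹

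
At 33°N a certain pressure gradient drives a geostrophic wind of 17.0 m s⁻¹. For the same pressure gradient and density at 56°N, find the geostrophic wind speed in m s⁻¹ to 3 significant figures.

With the same pressure gradient and density, V_g ∝ 1/f ∝ 1/sin φ.
V₂ = V₁ · sin φ₁ / sin φ₂ = 17.0 × sin 33° / sin 56°
V₂ = 17.0 × 0.5446/0.8290 = 11.2 m s⁻¹

11.2 m s⁻¹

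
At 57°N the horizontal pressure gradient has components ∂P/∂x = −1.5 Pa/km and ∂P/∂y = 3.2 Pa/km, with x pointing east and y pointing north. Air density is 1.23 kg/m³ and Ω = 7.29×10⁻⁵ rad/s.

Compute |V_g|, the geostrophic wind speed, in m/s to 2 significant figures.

Coriolis parameter at 57°N:
f = 2Ω sin φ = 2 × 7.29×10⁻⁵ × sin 57° = 1.22×10⁻⁴ s⁻¹
Component geostrophic relations (x east, y north):
u_g = −(1/(fρ)) ∂P/∂y,  v_g = (1/(fρ)) ∂P/∂x
u_g = −(3.2×10⁻³)/(1.22×10⁻⁴ × 1.23) = −21.3 m/s;  v_g = (−1.5×10⁻³)/(1.22×10⁻⁴ × 1.23) = −9.97 m/s
|V_g| = √(u_g² + v_g²) = 23.5 m/s

23 m/s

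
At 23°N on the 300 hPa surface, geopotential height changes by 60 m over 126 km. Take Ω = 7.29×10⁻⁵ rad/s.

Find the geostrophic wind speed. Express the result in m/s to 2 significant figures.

82 m/s

Coriolis parameter at 23°N:
f = 2Ω sin φ = 2 × 7.29×10⁻⁵ × sin 23° = 5.70×10⁻⁵ s⁻¹
Height gradient: |∂Z/∂n| = 60 m / 126000 m = 4.76×10⁻⁴
On a pressure surface, geostrophic balance gives V_g = (g/f)|∂Z/∂n|:
V_g = 9.81 × 4.76×10⁻⁴ / 5.70×10⁻⁵ = 82.0 m/s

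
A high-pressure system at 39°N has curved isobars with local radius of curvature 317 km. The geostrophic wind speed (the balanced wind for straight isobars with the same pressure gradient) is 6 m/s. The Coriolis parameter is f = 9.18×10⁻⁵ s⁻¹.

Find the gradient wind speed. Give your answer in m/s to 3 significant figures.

Around a high, pressure-gradient force acts outward with centrifugal, so Coriolis balances both:
fV = (1/ρ)|∂P/∂n| + V²/R  →  V² − fR·V + fR·V_g = 0
With fR = 9.18×10⁻⁵ × 317×10³ m = 29.1 m/s:
V = [fR − √((fR)² − 4 fR V_g)]/2 = [29.1 − √(29.1² − 4×29.1×6)]/2 = 8.46 m/s
Supergeostrophic (V > V_g = 6 m/s), as expected around a high.

8.46 m/s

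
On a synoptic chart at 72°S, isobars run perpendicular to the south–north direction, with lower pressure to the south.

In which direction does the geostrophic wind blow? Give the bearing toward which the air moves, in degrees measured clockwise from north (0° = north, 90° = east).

090°

The pressure-gradient force points toward the south (bearing 180°).
Geostrophic balance: in the Southern Hemisphere the Coriolis force deflects motion to the left, so the geostrophic wind blows 90° to the left of the pressure-gradient force (low pressure on the right).
Rotating 180° by 90° counterclockwise gives 090° — the wind blows toward the east.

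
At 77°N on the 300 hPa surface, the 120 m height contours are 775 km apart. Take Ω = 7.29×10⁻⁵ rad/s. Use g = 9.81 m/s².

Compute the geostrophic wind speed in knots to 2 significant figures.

21 knots

Coriolis parameter at 77°N:
f = 2Ω sin φ = 2 × 7.29×10⁻⁵ × sin 77° = 1.42×10⁻⁴ s⁻¹
Height gradient: |∂Z/∂n| = 120 m / 775000 m = 1.55×10⁻⁴
On a pressure surface, geostrophic balance gives V_g = (g/f)|∂Z/∂n|:
V_g = 9.81 × 1.55×10⁻⁴ / 1.42×10⁻⁴ = 10.7 m/s
Converting: 10.7 m/s × 1.944 = 21 knots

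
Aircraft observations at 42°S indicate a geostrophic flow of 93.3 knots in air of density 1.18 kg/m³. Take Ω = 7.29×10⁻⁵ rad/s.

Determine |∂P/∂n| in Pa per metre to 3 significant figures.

Coriolis parameter at 42°S:
f = 2Ω sin φ = 2 × 7.29×10⁻⁵ × sin 42° = 9.76×10⁻⁵ s⁻¹
Wind speed in SI: 93.3 knots = 48.0 m/s
Geostrophic balance rearranged: |∂P/∂n| = f ρ V_g
|∂P/∂n| = 9.76×10⁻⁵ × 1.18 × 48.0 = 5.53×10⁻³ Pa/m

5.53×10⁻³ Pa/m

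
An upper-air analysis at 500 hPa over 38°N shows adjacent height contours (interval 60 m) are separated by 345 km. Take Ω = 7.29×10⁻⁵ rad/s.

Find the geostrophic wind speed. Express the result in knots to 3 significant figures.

Coriolis parameter at 38°N:
f = 2Ω sin φ = 2 × 7.29×10⁻⁵ × sin 38° = 8.98×10⁻⁵ s⁻¹
Height gradient: |∂Z/∂n| = 60 m / 345000 m = 1.74×10⁻⁴
On a pressure surface, geostrophic balance gives V_g = (g/f)|∂Z/∂n|:
V_g = 9.81 × 1.74×10⁻⁴ / 8.98×10⁻⁵ = 19.0 m/s
Converting: 19.0 m/s × 1.944 = 36.9 knots

36.9 knots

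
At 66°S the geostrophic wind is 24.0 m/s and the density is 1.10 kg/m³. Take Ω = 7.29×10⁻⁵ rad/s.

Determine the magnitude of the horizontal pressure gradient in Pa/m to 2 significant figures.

3.5×10⁻³ Pa/m

Coriolis parameter at 66°S:
f = 2Ω sin φ = 2 × 7.29×10⁻⁵ × sin 66° = 1.33×10⁻⁴ s⁻¹
Geostrophic balance rearranged: |∂P/∂n| = f ρ V_g
|∂P/∂n| = 1.33×10⁻⁴ × 1.10 × 24.0 = 3.52×10⁻³ Pa/m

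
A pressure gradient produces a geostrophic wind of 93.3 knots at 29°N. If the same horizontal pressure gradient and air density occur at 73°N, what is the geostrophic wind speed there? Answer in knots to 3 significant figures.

With the same pressure gradient and density, V_g ∝ 1/f ∝ 1/sin φ.
V₂ = V₁ · sin φ₁ / sin φ₂ = 93.3 × sin 29° / sin 73°
V₂ = 93.3 × 0.4848/0.9563 = 47.3 knots

47.3 knots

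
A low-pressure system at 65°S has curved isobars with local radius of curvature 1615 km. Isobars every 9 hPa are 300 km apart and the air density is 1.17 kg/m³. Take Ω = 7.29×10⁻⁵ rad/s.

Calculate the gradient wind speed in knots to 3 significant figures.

34.8 knots

Coriolis parameter at 65°S:
f = 2Ω sin φ = 2 × 7.29×10⁻⁵ × sin 65° = 1.32×10⁻⁴ s⁻¹
Pressure gradient: |∂P/∂n| = 900 Pa / 300000 m = 3.00×10⁻³ Pa/m
Geostrophic speed: V_g = |∂P/∂n|/(fρ) = 3.00×10⁻³/(1.32×10⁻⁴ × 1.17) = 19.4 m/s
Around a low, centrifugal force acts outward with Coriolis, so pressure-gradient force balances both:
(1/ρ)|∂P/∂n| = fV + V²/R  →  V² + fR·V − fR·V_g = 0
With fR = 1.32×10⁻⁴ × 1615×10³ m = 213 m/s:
V = [−fR + √((fR)² + 4 fR V_g)]/2 = [−213 + √(213² + 4×213×19.4)]/2 = 17.9 m/s
Subgeostrophic (V < V_g = 19.4 m/s), as expected around a low.
Converting: 17.9 m/s × 1.944 = 34.8 knots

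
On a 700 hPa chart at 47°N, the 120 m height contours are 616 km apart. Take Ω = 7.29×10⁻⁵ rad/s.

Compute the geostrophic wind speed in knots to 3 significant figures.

Coriolis parameter at 47°N:
f = 2Ω sin φ = 2 × 7.29×10⁻⁵ × sin 47° = 1.07×10⁻⁴ s⁻¹
Height gradient: |∂Z/∂n| = 120 m / 616000 m = 1.95×10⁻⁴
On a pressure surface, geostrophic balance gives V_g = (g/f)|∂Z/∂n|:
V_g = 9.81 × 1.95×10⁻⁴ / 1.07×10⁻⁴ = 17.9 m/s
Converting: 17.9 m/s × 1.944 = 34.8 knots

34.8 knots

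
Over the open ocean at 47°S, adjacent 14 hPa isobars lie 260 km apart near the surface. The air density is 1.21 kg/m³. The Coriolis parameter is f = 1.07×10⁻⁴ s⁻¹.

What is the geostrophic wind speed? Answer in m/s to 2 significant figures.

42 m/s

Pressure gradient: |∂P/∂n| = 1400 Pa / 260000 m = 5.38×10⁻³ Pa/m
Geostrophic balance (pressure-gradient force = Coriolis force):
V_g = (1/(fρ)) |∂P/∂n| = 5.38×10⁻³ / (1.07×10⁻⁴ × 1.21) = 41.6 m/s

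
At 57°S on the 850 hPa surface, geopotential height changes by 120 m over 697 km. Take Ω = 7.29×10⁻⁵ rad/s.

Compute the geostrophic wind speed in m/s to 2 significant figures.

14 m/s

Coriolis parameter at 57°S:
f = 2Ω sin φ = 2 × 7.29×10⁻⁵ × sin 57° = 1.22×10⁻⁴ s⁻¹
Height gradient: |∂Z/∂n| = 120 m / 697000 m = 1.72×10⁻⁴
On a pressure surface, geostrophic balance gives V_g = (g/f)|∂Z/∂n|:
V_g = 9.81 × 1.72×10⁻⁴ / 1.22×10⁻⁴ = 13.8 m/s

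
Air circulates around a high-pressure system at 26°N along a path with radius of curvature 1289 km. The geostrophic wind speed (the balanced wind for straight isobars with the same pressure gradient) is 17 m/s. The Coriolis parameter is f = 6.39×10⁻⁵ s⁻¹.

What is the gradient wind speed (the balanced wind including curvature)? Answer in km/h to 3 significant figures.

86.3 km/h

Around a high, pressure-gradient force acts outward with centrifugal, so Coriolis balances both:
fV = (1/ρ)|∂P/∂n| + V²/R  →  V² − fR·V + fR·V_g = 0
With fR = 6.39×10⁻⁵ × 1289×10³ m = 82.4 m/s:
V = [fR − √((fR)² − 4 fR V_g)]/2 = [82.4 − √(82.4² − 4×82.4×17)]/2 = 24 m/s
Supergeostrophic (V > V_g = 17 m/s), as expected around a high.
Converting: 24 m/s × 3.6 = 86.3 km/h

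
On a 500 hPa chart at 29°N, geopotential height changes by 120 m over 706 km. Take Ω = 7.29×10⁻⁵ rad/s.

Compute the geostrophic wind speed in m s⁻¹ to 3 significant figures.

Coriolis parameter at 29°N:
f = 2Ω sin φ = 2 × 7.29×10⁻⁵ × sin 29° = 7.07×10⁻⁵ s⁻¹
Height gradient: |∂Z/∂n| = 120 m / 706000 m = 1.70×10⁻⁴
On a pressure surface, geostrophic balance gives V_g = (g/f)|∂Z/∂n|:
V_g = 9.81 × 1.70×10⁻⁴ / 7.07×10⁻⁵ = 23.6 m/s

23.6 m s⁻¹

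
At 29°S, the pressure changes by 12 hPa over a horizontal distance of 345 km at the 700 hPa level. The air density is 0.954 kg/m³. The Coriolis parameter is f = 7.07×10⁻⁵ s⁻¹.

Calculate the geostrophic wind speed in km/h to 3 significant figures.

Pressure gradient: |∂P/∂n| = 1200 Pa / 345000 m = 3.48×10⁻³ Pa/m
Geostrophic balance (pressure-gradient force = Coriolis force):
V_g = (1/(fρ)) |∂P/∂n| = 3.48×10⁻³ / (7.07×10⁻⁵ × 0.954) = 51.6 m/s
Converting: 51.6 m/s × 3.6 = 186 km/h

186 km/h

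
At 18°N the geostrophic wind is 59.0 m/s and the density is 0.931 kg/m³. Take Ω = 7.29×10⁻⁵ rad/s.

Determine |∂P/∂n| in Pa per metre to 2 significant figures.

2.5×10⁻³ Pa/m

Coriolis parameter at 18°N:
f = 2Ω sin φ = 2 × 7.29×10⁻⁵ × sin 18° = 4.51×10⁻⁵ s⁻¹
Geostrophic balance rearranged: |∂P/∂n| = f ρ V_g
|∂P/∂n| = 4.51×10⁻⁵ × 0.931 × 59.0 = 2.47×10⁻³ Pa/m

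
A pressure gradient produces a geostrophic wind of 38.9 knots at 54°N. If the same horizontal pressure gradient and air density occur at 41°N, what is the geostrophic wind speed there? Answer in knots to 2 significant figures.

With the same pressure gradient and density, V_g ∝ 1/f ∝ 1/sin φ.
V₂ = V₁ · sin φ₁ / sin φ₂ = 38.9 × sin 54° / sin 41°
V₂ = 38.9 × 0.8090/0.6561 = 48 knots

48 knots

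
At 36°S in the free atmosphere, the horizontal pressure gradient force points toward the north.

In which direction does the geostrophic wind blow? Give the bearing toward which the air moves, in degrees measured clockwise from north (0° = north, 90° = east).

270°

The pressure-gradient force points toward the north (bearing 000°).
Geostrophic balance: in the Southern Hemisphere the Coriolis force deflects motion to the left, so the geostrophic wind blows 90° to the left of the pressure-gradient force (low pressure on the right).
Rotating 000° by 90° counterclockwise gives 270° — the wind blows toward the west.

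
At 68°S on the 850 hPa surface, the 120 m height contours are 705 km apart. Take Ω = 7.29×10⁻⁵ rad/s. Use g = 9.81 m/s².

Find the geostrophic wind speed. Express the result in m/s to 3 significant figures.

12.4 m/s

Coriolis parameter at 68°S:
f = 2Ω sin φ = 2 × 7.29×10⁻⁵ × sin 68° = 1.35×10⁻⁴ s⁻¹
Height gradient: |∂Z/∂n| = 120 m / 705000 m = 1.70×10⁻⁴
On a pressure surface, geostrophic balance gives V_g = (g/f)|∂Z/∂n|:
V_g = 9.81 × 1.70×10⁻⁴ / 1.35×10⁻⁴ = 12.4 m/s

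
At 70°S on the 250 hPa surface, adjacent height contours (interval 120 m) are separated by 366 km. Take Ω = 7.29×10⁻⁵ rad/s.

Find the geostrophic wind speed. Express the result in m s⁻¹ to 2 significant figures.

23 m s⁻¹

Coriolis parameter at 70°S:
f = 2Ω sin φ = 2 × 7.29×10⁻⁵ × sin 70° = 1.37×10⁻⁴ s⁻¹
Height gradient: |∂Z/∂n| = 120 m / 366000 m = 3.28×10⁻⁴
On a pressure surface, geostrophic balance gives V_g = (g/f)|∂Z/∂n|:
V_g = 9.81 × 3.28×10⁻⁴ / 1.37×10⁻⁴ = 23.5 m/s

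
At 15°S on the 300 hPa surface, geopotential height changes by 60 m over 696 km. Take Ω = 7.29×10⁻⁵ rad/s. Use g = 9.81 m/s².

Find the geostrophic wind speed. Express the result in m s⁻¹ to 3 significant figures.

22.4 m s⁻¹

Coriolis parameter at 15°S:
f = 2Ω sin φ = 2 × 7.29×10⁻⁵ × sin 15° = 3.77×10⁻⁵ s⁻¹
Height gradient: |∂Z/∂n| = 60 m / 696000 m = 8.62×10⁻⁵
On a pressure surface, geostrophic balance gives V_g = (g/f)|∂Z/∂n|:
V_g = 9.81 × 8.62×10⁻⁵ / 3.77×10⁻⁵ = 22.4 m/s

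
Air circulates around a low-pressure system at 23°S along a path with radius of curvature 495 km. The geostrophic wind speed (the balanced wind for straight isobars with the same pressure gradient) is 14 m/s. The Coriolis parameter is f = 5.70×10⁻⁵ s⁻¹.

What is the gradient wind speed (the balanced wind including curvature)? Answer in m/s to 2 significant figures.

Around a low, centrifugal force acts outward with Coriolis, so pressure-gradient force balances both:
(1/ρ)|∂P/∂n| = fV + V²/R  →  V² + fR·V − fR·V_g = 0
With fR = 5.70×10⁻⁵ × 495×10³ m = 28.2 m/s:
V = [−fR + √((fR)² + 4 fR V_g)]/2 = [−28.2 + √(28.2² + 4×28.2×14)]/2 = 10.3 m/s
Subgeostrophic (V < V_g = 14 m/s), as expected around a low.

10 m/s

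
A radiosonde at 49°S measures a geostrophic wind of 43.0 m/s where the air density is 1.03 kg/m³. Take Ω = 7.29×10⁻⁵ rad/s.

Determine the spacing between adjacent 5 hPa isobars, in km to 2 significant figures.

100 km

Coriolis parameter at 49°S:
f = 2Ω sin φ = 2 × 7.29×10⁻⁵ × sin 49° = 1.10×10⁻⁴ s⁻¹
Geostrophic balance rearranged: |∂P/∂n| = f ρ V_g
|∂P/∂n| = 1.10×10⁻⁴ × 1.03 × 43.0 = 4.87×10⁻³ Pa/m
Isobar spacing: Δn = ΔP/|∂P/∂n| = 500 Pa / 4.87×10⁻³ Pa/m = 102595 m ≈ 100 km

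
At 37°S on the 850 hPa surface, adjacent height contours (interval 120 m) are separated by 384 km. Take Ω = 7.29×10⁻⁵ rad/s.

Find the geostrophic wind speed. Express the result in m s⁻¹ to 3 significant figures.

Coriolis parameter at 37°S:
f = 2Ω sin φ = 2 × 7.29×10⁻⁵ × sin 37° = 8.77×10⁻⁵ s⁻¹
Height gradient: |∂Z/∂n| = 120 m / 384000 m = 3.12×10⁻⁴
On a pressure surface, geostrophic balance gives V_g = (g/f)|∂Z/∂n|:
V_g = 9.81 × 3.12×10⁻⁴ / 8.77×10⁻⁵ = 34.9 m/s

34.9 m s⁻¹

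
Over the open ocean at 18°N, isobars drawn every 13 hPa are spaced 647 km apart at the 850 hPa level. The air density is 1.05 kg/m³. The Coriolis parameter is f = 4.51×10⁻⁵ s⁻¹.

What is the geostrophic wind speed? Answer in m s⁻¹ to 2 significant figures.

42 m s⁻¹

Pressure gradient: |∂P/∂n| = 1300 Pa / 647000 m = 2.01×10⁻³ Pa/m
Geostrophic balance (pressure-gradient force = Coriolis force):
V_g = (1/(fρ)) |∂P/∂n| = 2.01×10⁻³ / (4.51×10⁻⁵ × 1.05) = 42.4 m/s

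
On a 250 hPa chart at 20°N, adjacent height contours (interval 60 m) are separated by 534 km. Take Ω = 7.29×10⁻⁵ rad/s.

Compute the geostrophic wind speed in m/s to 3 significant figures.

Coriolis parameter at 20°N:
f = 2Ω sin φ = 2 × 7.29×10⁻⁵ × sin 20° = 4.99×10⁻⁵ s⁻¹
Height gradient: |∂Z/∂n| = 60 m / 534000 m = 1.12×10⁻⁴
On a pressure surface, geostrophic balance gives V_g = (g/f)|∂Z/∂n|:
V_g = 9.81 × 1.12×10⁻⁴ / 4.99×10⁻⁵ = 22.1 m/s

22.1 m/s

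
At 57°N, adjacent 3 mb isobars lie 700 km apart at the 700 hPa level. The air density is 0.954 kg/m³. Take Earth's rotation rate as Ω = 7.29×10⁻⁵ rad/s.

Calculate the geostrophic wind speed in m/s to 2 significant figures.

3.7 m/s

Coriolis parameter at 57°N:
f = 2Ω sin φ = 2 × 7.29×10⁻⁵ × sin 57° = 1.22×10⁻⁴ s⁻¹
Pressure gradient: |∂P/∂n| = 300 Pa / 700000 m = 4.29×10⁻⁴ Pa/m
Geostrophic balance (pressure-gradient force = Coriolis force):
V_g = (1/(fρ)) |∂P/∂n| = 4.29×10⁻⁴ / (1.22×10⁻⁴ × 0.954) = 3.67 m/s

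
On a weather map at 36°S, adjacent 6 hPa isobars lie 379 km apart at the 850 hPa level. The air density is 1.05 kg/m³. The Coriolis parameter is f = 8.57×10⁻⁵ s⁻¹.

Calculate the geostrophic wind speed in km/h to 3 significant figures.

63.3 km/h

Pressure gradient: |∂P/∂n| = 600 Pa / 379000 m = 1.58×10⁻³ Pa/m
Geostrophic balance (pressure-gradient force = Coriolis force):
V_g = (1/(fρ)) |∂P/∂n| = 1.58×10⁻³ / (8.57×10⁻⁵ × 1.05) = 17.6 m/s
Converting: 17.6 m/s × 3.6 = 63.3 km/h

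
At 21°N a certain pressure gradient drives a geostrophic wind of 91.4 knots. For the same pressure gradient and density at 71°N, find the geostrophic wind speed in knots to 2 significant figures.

With the same pressure gradient and density, V_g ∝ 1/f ∝ 1/sin φ.
V₂ = V₁ · sin φ₁ / sin φ₂ = 91.4 × sin 21° / sin 71°
V₂ = 91.4 × 0.3584/0.9455 = 35 knots

35 knots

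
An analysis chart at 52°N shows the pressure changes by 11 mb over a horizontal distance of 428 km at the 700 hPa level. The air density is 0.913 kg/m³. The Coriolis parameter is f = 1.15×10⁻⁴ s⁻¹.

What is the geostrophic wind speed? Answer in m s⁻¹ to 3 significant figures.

24.5 m s⁻¹

Pressure gradient: |∂P/∂n| = 1100 Pa / 428000 m = 2.57×10⁻³ Pa/m
Geostrophic balance (pressure-gradient force = Coriolis force):
V_g = (1/(fρ)) |∂P/∂n| = 2.57×10⁻³ / (1.15×10⁻⁴ × 0.913) = 24.5 m/s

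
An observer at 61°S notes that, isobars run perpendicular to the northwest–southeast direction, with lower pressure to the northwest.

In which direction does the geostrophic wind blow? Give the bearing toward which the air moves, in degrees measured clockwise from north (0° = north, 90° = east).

The pressure-gradient force points toward the northwest (bearing 315°).
Geostrophic balance: in the Southern Hemisphere the Coriolis force deflects motion to the left, so the geostrophic wind blows 90° to the left of the pressure-gradient force (low pressure on the right).
Rotating 315° by 90° counterclockwise gives 225° — the wind blows toward the southwest.

225°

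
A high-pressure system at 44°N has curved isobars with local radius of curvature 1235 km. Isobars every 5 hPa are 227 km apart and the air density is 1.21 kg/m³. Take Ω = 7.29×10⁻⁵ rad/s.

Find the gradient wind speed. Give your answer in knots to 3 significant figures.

Coriolis parameter at 44°N:
f = 2Ω sin φ = 2 × 7.29×10⁻⁵ × sin 44° = 1.01×10⁻⁴ s⁻¹
Pressure gradient: |∂P/∂n| = 500 Pa / 227000 m = 2.20×10⁻³ Pa/m
Geostrophic speed: V_g = |∂P/∂n|/(fρ) = 2.20×10⁻³/(1.01×10⁻⁴ × 1.21) = 18.0 m/s
Around a high, pressure-gradient force acts outward with centrifugal, so Coriolis balances both:
fV = (1/ρ)|∂P/∂n| + V²/R  →  V² − fR·V + fR·V_g = 0
With fR = 1.01×10⁻⁴ × 1235×10³ m = 125 m/s:
V = [fR − √((fR)² − 4 fR V_g)]/2 = [125 − √(125² − 4×125×18)]/2 = 21.8 m/s
Supergeostrophic (V > V_g = 18 m/s), as expected around a high.
Converting: 21.8 m/s × 1.944 = 42.3 knots

42.3 knots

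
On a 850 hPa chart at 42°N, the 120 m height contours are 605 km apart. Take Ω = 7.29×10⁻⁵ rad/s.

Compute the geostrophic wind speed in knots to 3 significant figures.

38.8 knots

Coriolis parameter at 42°N:
f = 2Ω sin φ = 2 × 7.29×10⁻⁵ × sin 42° = 9.76×10⁻⁵ s⁻¹
Height gradient: |∂Z/∂n| = 120 m / 605000 m = 1.98×10⁻⁴
On a pressure surface, geostrophic balance gives V_g = (g/f)|∂Z/∂n|:
V_g = 9.81 × 1.98×10⁻⁴ / 9.76×10⁻⁵ = 19.9 m/s
Converting: 19.9 m/s × 1.944 = 38.8 knots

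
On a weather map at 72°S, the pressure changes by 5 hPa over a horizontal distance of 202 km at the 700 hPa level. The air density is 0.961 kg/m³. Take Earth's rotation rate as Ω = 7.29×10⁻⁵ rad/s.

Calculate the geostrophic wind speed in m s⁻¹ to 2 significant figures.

Coriolis parameter at 72°S:
f = 2Ω sin φ = 2 × 7.29×10⁻⁵ × sin 72° = 1.39×10⁻⁴ s⁻¹
Pressure gradient: |∂P/∂n| = 500 Pa / 202000 m = 2.48×10⁻³ Pa/m
Geostrophic balance (pressure-gradient force = Coriolis force):
V_g = (1/(fρ)) |∂P/∂n| = 2.48×10⁻³ / (1.39×10⁻⁴ × 0.961) = 18.6 m/s

19 m s⁻¹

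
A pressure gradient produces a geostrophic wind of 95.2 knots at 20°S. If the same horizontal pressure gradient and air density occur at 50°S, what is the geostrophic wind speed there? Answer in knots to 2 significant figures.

43 knots

With the same pressure gradient and density, V_g ∝ 1/f ∝ 1/sin φ.
V₂ = V₁ · sin φ₁ / sin φ₂ = 95.2 × sin 20° / sin 50°
V₂ = 95.2 × 0.3420/0.7660 = 43 knots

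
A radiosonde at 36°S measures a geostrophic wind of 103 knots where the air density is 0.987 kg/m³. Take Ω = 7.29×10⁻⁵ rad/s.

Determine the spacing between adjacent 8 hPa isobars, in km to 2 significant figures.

180 km

Coriolis parameter at 36°S:
f = 2Ω sin φ = 2 × 7.29×10⁻⁵ × sin 36° = 8.57×10⁻⁵ s⁻¹
Wind speed in SI: 103 knots = 53.0 m/s
Geostrophic balance rearranged: |∂P/∂n| = f ρ V_g
|∂P/∂n| = 8.57×10⁻⁵ × 0.987 × 53.0 = 4.48×10⁻³ Pa/m
Isobar spacing: Δn = ΔP/|∂P/∂n| = 800 Pa / 4.48×10⁻³ Pa/m = 178493 m ≈ 180 km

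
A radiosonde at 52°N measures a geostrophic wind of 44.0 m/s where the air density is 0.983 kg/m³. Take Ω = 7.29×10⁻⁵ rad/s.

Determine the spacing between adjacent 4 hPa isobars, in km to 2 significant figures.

Coriolis parameter at 52°N:
f = 2Ω sin φ = 2 × 7.29×10⁻⁵ × sin 52° = 1.15×10⁻⁴ s⁻¹
Geostrophic balance rearranged: |∂P/∂n| = f ρ V_g
|∂P/∂n| = 1.15×10⁻⁴ × 0.983 × 44.0 = 4.97×10⁻³ Pa/m
Isobar spacing: Δn = ΔP/|∂P/∂n| = 400 Pa / 4.97×10⁻³ Pa/m = 80494 m ≈ 80 km

80 km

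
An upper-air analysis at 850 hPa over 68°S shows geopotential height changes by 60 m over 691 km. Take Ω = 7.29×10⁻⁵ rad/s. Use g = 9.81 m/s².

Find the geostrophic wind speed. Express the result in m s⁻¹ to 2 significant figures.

Coriolis parameter at 68°S:
f = 2Ω sin φ = 2 × 7.29×10⁻⁵ × sin 68° = 1.35×10⁻⁴ s⁻¹
Height gradient: |∂Z/∂n| = 60 m / 691000 m = 8.68×10⁻⁵
On a pressure surface, geostrophic balance gives V_g = (g/f)|∂Z/∂n|:
V_g = 9.81 × 8.68×10⁻⁵ / 1.35×10⁻⁴ = 6.30 m/s

6.3 m s⁻¹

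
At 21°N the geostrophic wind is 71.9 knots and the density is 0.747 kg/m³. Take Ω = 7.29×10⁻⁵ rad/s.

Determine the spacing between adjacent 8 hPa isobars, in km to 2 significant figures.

550 km

Coriolis parameter at 21°N:
f = 2Ω sin φ = 2 × 7.29×10⁻⁵ × sin 21° = 5.23×10⁻⁵ s⁻¹
Wind speed in SI: 71.9 knots = 37.0 m/s
Geostrophic balance rearranged: |∂P/∂n| = f ρ V_g
|∂P/∂n| = 5.23×10⁻⁵ × 0.747 × 37.0 = 1.44×10⁻³ Pa/m
Isobar spacing: Δn = ΔP/|∂P/∂n| = 800 Pa / 1.44×10⁻³ Pa/m = 554135 m ≈ 550 km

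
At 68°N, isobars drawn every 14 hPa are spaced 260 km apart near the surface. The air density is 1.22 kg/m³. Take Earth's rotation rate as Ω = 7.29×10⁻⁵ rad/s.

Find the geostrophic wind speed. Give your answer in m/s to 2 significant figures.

33 m/s

Coriolis parameter at 68°N:
f = 2Ω sin φ = 2 × 7.29×10⁻⁵ × sin 68° = 1.35×10⁻⁴ s⁻¹
Pressure gradient: |∂P/∂n| = 1400 Pa / 260000 m = 5.38×10⁻³ Pa/m
Geostrophic balance (pressure-gradient force = Coriolis force):
V_g = (1/(fρ)) |∂P/∂n| = 5.38×10⁻³ / (1.35×10⁻⁴ × 1.22) = 32.6 m/s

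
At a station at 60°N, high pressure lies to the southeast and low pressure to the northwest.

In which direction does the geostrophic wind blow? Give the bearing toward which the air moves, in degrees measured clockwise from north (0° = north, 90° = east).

The pressure-gradient force points toward the northwest (bearing 315°).
Geostrophic balance: in the Northern Hemisphere the Coriolis force deflects motion to the right, so the geostrophic wind blows 90° to the right of the pressure-gradient force (low pressure on the left).
Rotating 315° by 90° clockwise gives 045° — the wind blows toward the northeast.

045°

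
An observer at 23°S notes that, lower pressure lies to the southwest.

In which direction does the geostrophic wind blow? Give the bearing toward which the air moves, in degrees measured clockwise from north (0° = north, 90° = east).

135°

The pressure-gradient force points toward the southwest (bearing 225°).
Geostrophic balance: in the Southern Hemisphere the Coriolis force deflects motion to the left, so the geostrophic wind blows 90° to the left of the pressure-gradient force (low pressure on the right).
Rotating 225° by 90° counterclockwise gives 135° — the wind blows toward the southeast.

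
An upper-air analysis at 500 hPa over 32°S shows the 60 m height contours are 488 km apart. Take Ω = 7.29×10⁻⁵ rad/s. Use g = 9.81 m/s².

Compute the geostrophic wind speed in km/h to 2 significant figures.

56 km/h

Coriolis parameter at 32°S:
f = 2Ω sin φ = 2 × 7.29×10⁻⁵ × sin 32° = 7.73×10⁻⁵ s⁻¹
Height gradient: |∂Z/∂n| = 60 m / 488000 m = 1.23×10⁻⁴
On a pressure surface, geostrophic balance gives V_g = (g/f)|∂Z/∂n|:
V_g = 9.81 × 1.23×10⁻⁴ / 7.73×10⁻⁵ = 15.6 m/s
Converting: 15.6 m/s × 3.6 = 56 km/h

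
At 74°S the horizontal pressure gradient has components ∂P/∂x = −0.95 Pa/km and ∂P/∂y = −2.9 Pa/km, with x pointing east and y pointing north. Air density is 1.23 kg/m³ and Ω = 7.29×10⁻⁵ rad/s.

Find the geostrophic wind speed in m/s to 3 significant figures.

17.7 m/s

Coriolis parameter at 74°S:
f = 2Ω sin φ = 2 × 7.29×10⁻⁵ × sin 74° = 1.40×10⁻⁴ s⁻¹
In the Southern Hemisphere f is negative: f = −1.40×10⁻⁴ s⁻¹.
Component geostrophic relations (x east, y north):
u_g = −(1/(fρ)) ∂P/∂y,  v_g = (1/(fρ)) ∂P/∂x
u_g = −(−2.9×10⁻³)/(−1.40×10⁻⁴ × 1.23) = −16.8 m/s;  v_g = (−0.95×10⁻³)/(−1.40×10⁻⁴ × 1.23) = 5.51 m/s
|V_g| = √(u_g² + v_g²) = 17.7 m/s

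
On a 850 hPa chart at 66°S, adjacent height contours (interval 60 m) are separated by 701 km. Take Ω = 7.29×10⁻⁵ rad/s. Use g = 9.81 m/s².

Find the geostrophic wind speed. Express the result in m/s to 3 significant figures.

Coriolis parameter at 66°S:
f = 2Ω sin φ = 2 × 7.29×10⁻⁵ × sin 66° = 1.33×10⁻⁴ s⁻¹
Height gradient: |∂Z/∂n| = 60 m / 701000 m = 8.56×10⁻⁵
On a pressure surface, geostrophic balance gives V_g = (g/f)|∂Z/∂n|:
V_g = 9.81 × 8.56×10⁻⁵ / 1.33×10⁻⁴ = 6.30 m/s

6.30 m/s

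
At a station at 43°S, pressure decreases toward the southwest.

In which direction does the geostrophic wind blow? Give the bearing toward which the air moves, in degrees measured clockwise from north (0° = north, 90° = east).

The pressure-gradient force points toward the southwest (bearing 225°).
Geostrophic balance: in the Southern Hemisphere the Coriolis force deflects motion to the left, so the geostrophic wind blows 90° to the left of the pressure-gradient force (low pressure on the right).
Rotating 225° by 90° counterclockwise gives 135° — the wind blows toward the southeast.

135°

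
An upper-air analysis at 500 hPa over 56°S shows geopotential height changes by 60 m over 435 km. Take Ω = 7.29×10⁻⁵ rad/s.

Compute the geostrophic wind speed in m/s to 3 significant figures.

Coriolis parameter at 56°S:
f = 2Ω sin φ = 2 × 7.29×10⁻⁵ × sin 56° = 1.21×10⁻⁴ s⁻¹
Height gradient: |∂Z/∂n| = 60 m / 435000 m = 1.38×10⁻⁴
On a pressure surface, geostrophic balance gives V_g = (g/f)|∂Z/∂n|:
V_g = 9.81 × 1.38×10⁻⁴ / 1.21×10⁻⁴ = 11.2 m/s

11.2 m/s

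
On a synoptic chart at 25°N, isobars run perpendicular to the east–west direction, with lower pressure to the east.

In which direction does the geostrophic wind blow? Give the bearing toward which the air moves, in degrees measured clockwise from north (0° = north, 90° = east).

180°

The pressure-gradient force points toward the east (bearing 090°).
Geostrophic balance: in the Northern Hemisphere the Coriolis force deflects motion to the right, so the geostrophic wind blows 90° to the right of the pressure-gradient force (low pressure on the left).
Rotating 090° by 90° clockwise gives 180° — the wind blows toward the south.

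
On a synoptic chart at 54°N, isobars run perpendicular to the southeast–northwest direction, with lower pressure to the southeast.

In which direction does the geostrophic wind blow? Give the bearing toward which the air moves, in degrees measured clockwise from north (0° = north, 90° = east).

The pressure-gradient force points toward the southeast (bearing 135°).
Geostrophic balance: in the Northern Hemisphere the Coriolis force deflects motion to the right, so the geostrophic wind blows 90° to the right of the pressure-gradient force (low pressure on the left).
Rotating 135° by 90° clockwise gives 225° — the wind blows toward the southwest.

225°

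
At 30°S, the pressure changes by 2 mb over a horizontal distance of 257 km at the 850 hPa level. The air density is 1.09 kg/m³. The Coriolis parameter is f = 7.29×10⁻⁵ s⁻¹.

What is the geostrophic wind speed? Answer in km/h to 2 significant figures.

Pressure gradient: |∂P/∂n| = 200 Pa / 257000 m = 7.78×10⁻⁴ Pa/m
Geostrophic balance (pressure-gradient force = Coriolis force):
V_g = (1/(fρ)) |∂P/∂n| = 7.78×10⁻⁴ / (7.29×10⁻⁵ × 1.09) = 9.79 m/s
Converting: 9.79 m/s × 3.6 = 35 km/h

35 km/h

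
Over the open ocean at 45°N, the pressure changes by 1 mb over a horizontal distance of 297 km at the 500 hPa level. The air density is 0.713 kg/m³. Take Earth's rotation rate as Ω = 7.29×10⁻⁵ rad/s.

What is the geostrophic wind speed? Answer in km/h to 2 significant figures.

Coriolis parameter at 45°N:
f = 2Ω sin φ = 2 × 7.29×10⁻⁵ × sin 45° = 1.03×10⁻⁴ s⁻¹
Pressure gradient: |∂P/∂n| = 100 Pa / 297000 m = 3.37×10⁻⁴ Pa/m
Geostrophic balance (pressure-gradient force = Coriolis force):
V_g = (1/(fρ)) |∂P/∂n| = 3.37×10⁻⁴ / (1.03×10⁻⁴ × 0.713) = 4.58 m/s
Converting: 4.58 m/s × 3.6 = 16 km/h

16 km/h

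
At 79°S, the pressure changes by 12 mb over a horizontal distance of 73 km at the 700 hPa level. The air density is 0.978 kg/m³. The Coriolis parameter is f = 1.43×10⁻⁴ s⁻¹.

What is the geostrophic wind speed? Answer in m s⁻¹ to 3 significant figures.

118 m s⁻¹

Pressure gradient: |∂P/∂n| = 1200 Pa / 73000 m = 1.64×10⁻² Pa/m
Geostrophic balance (pressure-gradient force = Coriolis force):
V_g = (1/(fρ)) |∂P/∂n| = 1.64×10⁻² / (1.43×10⁻⁴ × 0.978) = 118 m/s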